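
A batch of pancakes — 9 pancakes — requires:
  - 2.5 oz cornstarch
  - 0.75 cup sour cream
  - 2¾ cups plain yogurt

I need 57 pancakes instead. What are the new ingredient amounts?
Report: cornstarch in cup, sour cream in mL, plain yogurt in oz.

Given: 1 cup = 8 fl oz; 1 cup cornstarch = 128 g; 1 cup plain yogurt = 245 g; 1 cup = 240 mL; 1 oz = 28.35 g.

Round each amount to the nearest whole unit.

cornstarch: 4 cup; sour cream: 1140 mL; plain yogurt: 151 oz

Scaling factor: 57/9 = 19/3.
cornstarch: 2.5 oz × 19/3 × 28.35 g/oz ÷ 128 g/cup ≈ 4 cup
sour cream: 0.75 cup × 19/3 × 240 mL/cup = 1140 mL
plain yogurt: 2.75 cup × 19/3 × 245 g/cup ÷ 28.35 g/oz ≈ 151 oz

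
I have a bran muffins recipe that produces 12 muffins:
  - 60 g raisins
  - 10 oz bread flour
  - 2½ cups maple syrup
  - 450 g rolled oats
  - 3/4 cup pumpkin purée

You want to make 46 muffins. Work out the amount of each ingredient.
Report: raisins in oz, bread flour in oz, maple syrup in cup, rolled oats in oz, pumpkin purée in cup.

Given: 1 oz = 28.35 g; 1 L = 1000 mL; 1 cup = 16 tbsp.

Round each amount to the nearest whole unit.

raisins: 8 oz; bread flour: 38 oz; maple syrup: 10 cup; rolled oats: 61 oz; pumpkin purée: 3 cup

Scaling factor: 46/12 = 23/6.
raisins: 60 g × 23/6 ÷ 28.35 g/oz ≈ 8 oz
bread flour: 10 oz × 23/6 ≈ 38 oz
maple syrup: 2.5 cup × 23/6 ≈ 10 cup
rolled oats: 450 g × 23/6 ÷ 28.35 g/oz ≈ 61 oz
pumpkin purée: 0.75 cup × 23/6 ≈ 3 cup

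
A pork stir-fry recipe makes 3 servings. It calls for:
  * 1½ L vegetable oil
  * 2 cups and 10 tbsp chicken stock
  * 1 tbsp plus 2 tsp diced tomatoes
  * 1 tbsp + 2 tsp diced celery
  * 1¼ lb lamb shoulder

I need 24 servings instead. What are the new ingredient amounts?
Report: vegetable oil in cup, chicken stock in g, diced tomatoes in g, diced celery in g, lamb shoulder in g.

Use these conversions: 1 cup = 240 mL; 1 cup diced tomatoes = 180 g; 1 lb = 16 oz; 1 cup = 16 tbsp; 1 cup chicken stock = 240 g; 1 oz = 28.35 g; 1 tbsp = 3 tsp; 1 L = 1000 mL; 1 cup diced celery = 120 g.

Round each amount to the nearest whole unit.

Scaling factor: 24/3 = 8.
vegetable oil: 1.5 L × 8 × 1000 mL/L ÷ 240 mL/cup = 50 cup
chicken stock: (2 cup + 10 tbsp = 2.625 cup) × 8 × 240 g/cup = 5040 g
diced tomatoes: (1 tbsp + 2 tsp = 5/3 tbsp) × 8 ÷ 16 tbsp/cup × 180 g/cup = 150 g
diced celery: (1 tbsp + 2 tsp = 5/3 tbsp) × 8 ÷ 16 tbsp/cup × 120 g/cup = 100 g
lamb shoulder: 1.25 lb × 8 × 16 oz/lb × 28.35 g/oz = 4536 g

vegetable oil: 50 cup; chicken stock: 5040 g; diced tomatoes: 150 g; diced celery: 100 g; lamb shoulder: 4536 g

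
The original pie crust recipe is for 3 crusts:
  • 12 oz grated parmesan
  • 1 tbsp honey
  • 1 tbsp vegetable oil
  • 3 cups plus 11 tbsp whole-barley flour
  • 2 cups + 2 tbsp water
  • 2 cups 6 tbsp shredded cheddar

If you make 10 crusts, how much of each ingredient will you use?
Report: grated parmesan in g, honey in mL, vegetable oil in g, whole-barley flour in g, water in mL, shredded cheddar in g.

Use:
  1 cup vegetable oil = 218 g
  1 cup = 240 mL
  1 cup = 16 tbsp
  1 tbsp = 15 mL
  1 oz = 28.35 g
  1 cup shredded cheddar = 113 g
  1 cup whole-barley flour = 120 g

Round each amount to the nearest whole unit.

grated parmesan: 1134 g; honey: 50 mL; vegetable oil: 45 g; whole-barley flour: 1475 g; water: 1700 mL; shredded cheddar: 895 g

Scaling factor: 10/3.
grated parmesan: 12 oz × 10/3 × 28.35 g/oz = 1134 g
honey: 1 tbsp × 10/3 × 15 mL/tbsp = 50 mL
vegetable oil: 1 tbsp × 10/3 ÷ 16 tbsp/cup × 218 g/cup ≈ 45 g
whole-barley flour: (3 cup + 11 tbsp = 3.6875 cup) × 10/3 × 120 g/cup = 1475 g
water: (2 cup + 2 tbsp = 2.125 cup) × 10/3 × 240 mL/cup = 1700 mL
shredded cheddar: (2 cup + 6 tbsp = 2.375 cup) × 10/3 × 113 g/cup ≈ 895 g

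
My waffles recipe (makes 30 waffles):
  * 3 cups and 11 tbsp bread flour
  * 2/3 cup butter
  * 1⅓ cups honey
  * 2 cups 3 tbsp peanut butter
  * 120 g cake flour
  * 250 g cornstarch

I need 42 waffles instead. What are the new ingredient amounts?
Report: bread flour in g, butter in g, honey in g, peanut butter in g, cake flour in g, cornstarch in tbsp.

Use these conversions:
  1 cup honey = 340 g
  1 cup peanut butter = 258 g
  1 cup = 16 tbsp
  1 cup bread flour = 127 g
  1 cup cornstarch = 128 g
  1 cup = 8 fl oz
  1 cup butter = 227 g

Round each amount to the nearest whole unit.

bread flour: 656 g; butter: 212 g; honey: 635 g; peanut butter: 790 g; cake flour: 168 g; cornstarch: 44 tbsp

Scaling factor: 42/30 = 7/5 = 1.4.
bread flour: (3 cup + 11 tbsp = 3.6875 cup) × 7/5 × 127 g/cup ≈ 656 g
butter: 2/3 cup × 7/5 × 227 g/cup ≈ 212 g
honey: 4/3 cup × 7/5 × 340 g/cup ≈ 635 g
peanut butter: (2 cup + 3 tbsp = 2.1875 cup) × 7/5 × 258 g/cup ≈ 790 g
cake flour: 120 g × 7/5 = 168 g
cornstarch: 250 g × 7/5 ÷ 128 g/cup × 16 tbsp/cup ≈ 44 tbsp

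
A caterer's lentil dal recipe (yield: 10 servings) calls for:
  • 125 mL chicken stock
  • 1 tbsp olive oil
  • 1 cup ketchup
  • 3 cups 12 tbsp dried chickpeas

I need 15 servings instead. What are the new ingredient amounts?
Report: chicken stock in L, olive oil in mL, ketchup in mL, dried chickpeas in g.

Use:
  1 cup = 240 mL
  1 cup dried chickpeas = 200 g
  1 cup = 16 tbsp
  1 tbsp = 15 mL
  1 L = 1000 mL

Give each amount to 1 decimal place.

chicken stock: 0.2 L; olive oil: 22.5 mL; ketchup: 360.0 mL; dried chickpeas: 1125.0 g

Scaling factor: 15/10 = 3/2 = 1.5.
chicken stock: 125 mL × 3/2 ÷ 1000 mL/L ≈ 0.2 L
olive oil: 1 tbsp × 3/2 × 15 mL/tbsp = 22.5 mL
ketchup: 1 cup × 3/2 × 240 mL/cup = 360.0 mL
dried chickpeas: (3 cup + 12 tbsp = 3.75 cup) × 3/2 × 200 g/cup = 1125.0 g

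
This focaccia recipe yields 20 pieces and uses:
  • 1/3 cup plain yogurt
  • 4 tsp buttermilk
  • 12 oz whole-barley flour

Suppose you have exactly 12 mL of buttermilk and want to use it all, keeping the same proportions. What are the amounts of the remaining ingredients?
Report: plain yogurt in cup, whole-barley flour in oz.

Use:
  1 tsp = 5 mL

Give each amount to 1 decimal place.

plain yogurt: 0.2 cup; whole-barley flour: 7.2 oz

The original recipe has 20 mL of buttermilk, so the scaling factor is 12 ÷ 20 = 3/5 = 0.6.
plain yogurt: 1/3 cup × 3/5 = 0.2 cup
whole-barley flour: 12 oz × 3/5 = 7.2 oz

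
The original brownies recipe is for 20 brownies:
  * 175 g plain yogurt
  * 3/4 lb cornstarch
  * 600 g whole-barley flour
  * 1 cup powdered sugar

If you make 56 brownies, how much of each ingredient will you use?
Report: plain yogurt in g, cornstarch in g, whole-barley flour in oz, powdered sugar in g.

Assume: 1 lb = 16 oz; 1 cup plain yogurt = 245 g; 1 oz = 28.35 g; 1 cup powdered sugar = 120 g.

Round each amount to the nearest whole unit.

plain yogurt: 490 g; cornstarch: 953 g; whole-barley flour: 59 oz; powdered sugar: 336 g

Scaling factor: 56/20 = 14/5 = 2.8.
plain yogurt: 175 g × 14/5 = 490 g
cornstarch: 0.75 lb × 14/5 × 16 oz/lb × 28.35 g/oz ≈ 953 g
whole-barley flour: 600 g × 14/5 ÷ 28.35 g/oz ≈ 59 oz
powdered sugar: 1 cup × 14/5 × 120 g/cup = 336 g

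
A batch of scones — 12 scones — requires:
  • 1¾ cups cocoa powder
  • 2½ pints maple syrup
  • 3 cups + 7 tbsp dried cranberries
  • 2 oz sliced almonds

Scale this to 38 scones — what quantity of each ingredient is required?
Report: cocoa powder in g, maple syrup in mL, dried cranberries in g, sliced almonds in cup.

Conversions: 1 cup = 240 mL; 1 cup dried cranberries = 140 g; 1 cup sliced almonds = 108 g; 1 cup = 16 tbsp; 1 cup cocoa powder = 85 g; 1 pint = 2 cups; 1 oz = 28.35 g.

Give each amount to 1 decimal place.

cocoa powder: 471.0 g; maple syrup: 3800.0 mL; dried cranberries: 1524.0 g; sliced almonds: 1.7 cup

Scaling factor: 38/12 = 19/6.
cocoa powder: 1.75 cup × 19/6 × 85 g/cup ≈ 471.0 g
maple syrup: 2.5 pint × 19/6 × 2 cup/pint × 240 mL/cup = 3800.0 mL
dried cranberries: (3 cup + 7 tbsp = 3.4375 cup) × 19/6 × 140 g/cup ≈ 1524.0 g
sliced almonds: 2 oz × 19/6 × 28.35 g/oz ÷ 108 g/cup ≈ 1.7 cup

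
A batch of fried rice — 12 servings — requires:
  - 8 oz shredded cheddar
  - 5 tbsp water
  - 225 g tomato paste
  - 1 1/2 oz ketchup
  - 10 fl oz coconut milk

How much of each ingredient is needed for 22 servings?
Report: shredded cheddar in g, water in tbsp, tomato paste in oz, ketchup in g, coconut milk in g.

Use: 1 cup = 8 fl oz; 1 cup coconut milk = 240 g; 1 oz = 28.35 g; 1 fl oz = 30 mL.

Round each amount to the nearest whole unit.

shredded cheddar: 416 g; water: 9 tbsp; tomato paste: 15 oz; ketchup: 78 g; coconut milk: 550 g

Scaling factor: 22/12 = 11/6.
shredded cheddar: 8 oz × 11/6 × 28.35 g/oz ≈ 416 g
water: 5 tbsp × 11/6 ≈ 9 tbsp
tomato paste: 225 g × 11/6 ÷ 28.35 g/oz ≈ 15 oz
ketchup: 1.5 oz × 11/6 × 28.35 g/oz ≈ 78 g
coconut milk: 10 fl oz × 11/6 ÷ 8 fl oz/cup × 240 g/cup = 550 g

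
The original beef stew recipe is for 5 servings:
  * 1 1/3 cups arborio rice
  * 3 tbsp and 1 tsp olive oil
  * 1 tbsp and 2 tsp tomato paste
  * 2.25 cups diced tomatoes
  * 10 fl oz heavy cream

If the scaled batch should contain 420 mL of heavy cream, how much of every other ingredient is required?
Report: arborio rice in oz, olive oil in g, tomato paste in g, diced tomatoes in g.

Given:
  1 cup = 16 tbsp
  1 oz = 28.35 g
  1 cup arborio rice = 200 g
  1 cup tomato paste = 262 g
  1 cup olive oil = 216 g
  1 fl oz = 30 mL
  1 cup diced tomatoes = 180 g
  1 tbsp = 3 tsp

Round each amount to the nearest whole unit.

arborio rice: 13 oz; olive oil: 63 g; tomato paste: 38 g; diced tomatoes: 567 g

The original recipe has 300 mL of heavy cream, so the scaling factor is 420 ÷ 300 = 7/5 = 1.4.
arborio rice: 4/3 cup × 7/5 × 200 g/cup ÷ 28.35 g/oz ≈ 13 oz
olive oil: (3 tbsp + 1 tsp = 10/3 tbsp) × 7/5 ÷ 16 tbsp/cup × 216 g/cup = 63 g
tomato paste: (1 tbsp + 2 tsp = 5/3 tbsp) × 7/5 ÷ 16 tbsp/cup × 262 g/cup ≈ 38 g
diced tomatoes: 2.25 cup × 7/5 × 180 g/cup = 567 g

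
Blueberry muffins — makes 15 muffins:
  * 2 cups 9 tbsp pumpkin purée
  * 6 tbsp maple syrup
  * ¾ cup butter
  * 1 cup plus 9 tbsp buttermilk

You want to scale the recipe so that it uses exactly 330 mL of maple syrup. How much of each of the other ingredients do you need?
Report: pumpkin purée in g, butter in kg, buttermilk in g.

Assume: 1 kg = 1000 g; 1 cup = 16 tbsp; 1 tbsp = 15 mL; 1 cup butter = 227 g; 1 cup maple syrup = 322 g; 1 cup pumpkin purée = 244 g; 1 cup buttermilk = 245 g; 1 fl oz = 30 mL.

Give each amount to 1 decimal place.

The original recipe has 90 mL of maple syrup, so the scaling factor is 330 ÷ 90 = 11/3.
pumpkin purée: (2 cup + 9 tbsp = 2.5625 cup) × 11/3 × 244 g/cup ≈ 2292.6 g
butter: 0.75 cup × 11/3 × 227 g/cup ÷ 1000 g/kg ≈ 0.6 kg
buttermilk: (1 cup + 9 tbsp = 1.5625 cup) × 11/3 × 245 g/cup ≈ 1403.6 g

pumpkin purée: 2292.6 g; butter: 0.6 kg; buttermilk: 1403.6 g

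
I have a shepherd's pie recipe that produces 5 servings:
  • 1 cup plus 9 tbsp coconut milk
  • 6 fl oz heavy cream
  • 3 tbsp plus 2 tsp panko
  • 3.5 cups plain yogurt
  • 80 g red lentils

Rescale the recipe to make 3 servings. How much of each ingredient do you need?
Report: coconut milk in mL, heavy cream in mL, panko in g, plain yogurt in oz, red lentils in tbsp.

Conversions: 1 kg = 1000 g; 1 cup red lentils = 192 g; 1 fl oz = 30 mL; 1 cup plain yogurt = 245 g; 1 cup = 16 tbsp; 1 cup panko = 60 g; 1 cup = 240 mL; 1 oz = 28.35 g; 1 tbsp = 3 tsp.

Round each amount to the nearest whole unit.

coconut milk: 225 mL; heavy cream: 108 mL; panko: 8 g; plain yogurt: 18 oz; red lentils: 4 tbsp

Scaling factor: 3/5 = 0.6.
coconut milk: (1 cup + 9 tbsp = 1.5625 cup) × 3/5 × 240 mL/cup = 225 mL
heavy cream: 6 fl oz × 3/5 × 30 mL/fl oz = 108 mL
panko: (3 tbsp + 2 tsp = 11/3 tbsp) × 3/5 ÷ 16 tbsp/cup × 60 g/cup ≈ 8 g
plain yogurt: 3.5 cup × 3/5 × 245 g/cup ÷ 28.35 g/oz ≈ 18 oz
red lentils: 80 g × 3/5 ÷ 192 g/cup × 16 tbsp/cup = 4 tbsp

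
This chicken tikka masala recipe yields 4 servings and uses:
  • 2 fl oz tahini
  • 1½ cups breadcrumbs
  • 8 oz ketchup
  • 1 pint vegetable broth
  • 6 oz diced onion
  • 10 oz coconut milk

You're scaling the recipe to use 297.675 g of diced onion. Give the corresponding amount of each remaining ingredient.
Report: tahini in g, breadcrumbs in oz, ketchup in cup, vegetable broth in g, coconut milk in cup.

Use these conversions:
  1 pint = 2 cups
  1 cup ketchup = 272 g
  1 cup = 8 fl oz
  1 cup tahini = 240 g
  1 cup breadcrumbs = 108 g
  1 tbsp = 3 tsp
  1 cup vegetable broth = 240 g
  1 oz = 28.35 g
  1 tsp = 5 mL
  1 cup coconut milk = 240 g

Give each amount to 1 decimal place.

tahini: 105.0 g; breadcrumbs: 10.0 oz; ketchup: 1.5 cup; vegetable broth: 840.0 g; coconut milk: 2.1 cup

The original recipe has 170.1 g of diced onion, so the scaling factor is 297.675 ÷ 170.1 = 7/4 = 1.75.
tahini: 2 fl oz × 7/4 ÷ 8 fl oz/cup × 240 g/cup = 105.0 g
breadcrumbs: 1.5 cup × 7/4 × 108 g/cup ÷ 28.35 g/oz = 10.0 oz
ketchup: 8 oz × 7/4 × 28.35 g/oz ÷ 272 g/cup ≈ 1.5 cup
vegetable broth: 1 pint × 7/4 × 2 cup/pint × 240 g/cup = 840.0 g
coconut milk: 10 oz × 7/4 × 28.35 g/oz ÷ 240 g/cup ≈ 2.1 cup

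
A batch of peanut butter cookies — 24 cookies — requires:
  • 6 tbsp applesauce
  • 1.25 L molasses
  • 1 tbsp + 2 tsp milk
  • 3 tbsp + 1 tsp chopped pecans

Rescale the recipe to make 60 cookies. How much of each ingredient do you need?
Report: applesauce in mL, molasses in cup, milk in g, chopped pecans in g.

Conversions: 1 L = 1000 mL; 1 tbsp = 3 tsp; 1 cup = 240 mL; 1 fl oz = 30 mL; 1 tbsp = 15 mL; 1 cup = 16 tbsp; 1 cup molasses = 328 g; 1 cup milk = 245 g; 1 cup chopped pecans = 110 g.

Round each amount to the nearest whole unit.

Scaling factor: 60/24 = 5/2 = 2.5.
applesauce: 6 tbsp × 5/2 × 15 mL/tbsp = 225 mL
molasses: 1.25 L × 5/2 × 1000 mL/L ÷ 240 mL/cup ≈ 13 cup
milk: (1 tbsp + 2 tsp = 5/3 tbsp) × 5/2 ÷ 16 tbsp/cup × 245 g/cup ≈ 64 g
chopped pecans: (3 tbsp + 1 tsp = 10/3 tbsp) × 5/2 ÷ 16 tbsp/cup × 110 g/cup ≈ 57 g

applesauce: 225 mL; molasses: 13 cup; milk: 64 g; chopped pecans: 57 g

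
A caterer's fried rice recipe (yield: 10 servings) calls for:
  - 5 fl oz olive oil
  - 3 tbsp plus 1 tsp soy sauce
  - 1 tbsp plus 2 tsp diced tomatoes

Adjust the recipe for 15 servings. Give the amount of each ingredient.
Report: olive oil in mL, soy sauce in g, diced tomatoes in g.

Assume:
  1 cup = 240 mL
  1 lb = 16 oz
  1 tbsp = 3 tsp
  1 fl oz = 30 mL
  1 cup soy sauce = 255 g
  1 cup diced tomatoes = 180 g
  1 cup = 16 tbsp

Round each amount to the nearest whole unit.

Scaling factor: 15/10 = 3/2 = 1.5.
olive oil: 5 fl oz × 3/2 × 30 mL/fl oz = 225 mL
soy sauce: (3 tbsp + 1 tsp = 10/3 tbsp) × 3/2 ÷ 16 tbsp/cup × 255 g/cup ≈ 80 g
diced tomatoes: (1 tbsp + 2 tsp = 5/3 tbsp) × 3/2 ÷ 16 tbsp/cup × 180 g/cup ≈ 28 g

olive oil: 225 mL; soy sauce: 80 g; diced tomatoes: 28 g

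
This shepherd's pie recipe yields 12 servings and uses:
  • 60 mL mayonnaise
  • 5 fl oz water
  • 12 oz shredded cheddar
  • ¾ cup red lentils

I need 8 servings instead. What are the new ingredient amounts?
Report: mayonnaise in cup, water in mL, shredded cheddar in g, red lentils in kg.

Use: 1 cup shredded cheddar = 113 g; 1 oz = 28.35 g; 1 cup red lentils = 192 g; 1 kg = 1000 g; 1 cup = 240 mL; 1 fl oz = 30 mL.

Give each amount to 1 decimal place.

Scaling factor: 8/12 = 2/3.
mayonnaise: 60 mL × 2/3 ÷ 240 mL/cup ≈ 0.2 cup
water: 5 fl oz × 2/3 × 30 mL/fl oz = 100.0 mL
shredded cheddar: 12 oz × 2/3 × 28.35 g/oz = 226.8 g
red lentils: 0.75 cup × 2/3 × 192 g/cup ÷ 1000 g/kg ≈ 0.1 kg

mayonnaise: 0.2 cup; water: 100.0 mL; shredded cheddar: 226.8 g; red lentils: 0.1 kg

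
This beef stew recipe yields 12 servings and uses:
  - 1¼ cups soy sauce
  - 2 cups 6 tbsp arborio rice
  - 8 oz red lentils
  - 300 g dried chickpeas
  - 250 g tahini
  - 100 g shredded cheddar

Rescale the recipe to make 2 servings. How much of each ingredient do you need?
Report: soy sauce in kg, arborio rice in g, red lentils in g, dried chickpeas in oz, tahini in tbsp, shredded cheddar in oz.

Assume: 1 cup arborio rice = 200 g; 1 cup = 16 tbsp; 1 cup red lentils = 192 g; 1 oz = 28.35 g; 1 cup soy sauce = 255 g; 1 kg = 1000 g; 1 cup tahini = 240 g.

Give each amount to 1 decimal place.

Scaling factor: 2/12 = 1/6.
soy sauce: 1.25 cup × 1/6 × 255 g/cup ÷ 1000 g/kg ≈ 0.1 kg
arborio rice: (2 cup + 6 tbsp = 2.375 cup) × 1/6 × 200 g/cup ≈ 79.2 g
red lentils: 8 oz × 1/6 × 28.35 g/oz = 37.8 g
dried chickpeas: 300 g × 1/6 ÷ 28.35 g/oz ≈ 1.8 oz
tahini: 250 g × 1/6 ÷ 240 g/cup × 16 tbsp/cup ≈ 2.8 tbsp
shredded cheddar: 100 g × 1/6 ÷ 28.35 g/oz ≈ 0.6 oz

soy sauce: 0.1 kg; arborio rice: 79.2 g; red lentils: 37.8 g; dried chickpeas: 1.8 oz; tahini: 2.8 tbsp; shredded cheddar: 0.6 oz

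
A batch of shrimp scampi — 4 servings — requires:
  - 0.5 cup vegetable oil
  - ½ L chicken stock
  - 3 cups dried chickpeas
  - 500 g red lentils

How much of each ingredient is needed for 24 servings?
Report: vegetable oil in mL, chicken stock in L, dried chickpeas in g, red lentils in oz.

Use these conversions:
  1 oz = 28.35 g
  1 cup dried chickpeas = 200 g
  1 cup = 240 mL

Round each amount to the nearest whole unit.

Scaling factor: 24/4 = 6.
vegetable oil: 0.5 cup × 6 × 240 mL/cup = 720 mL
chicken stock: 0.5 L × 6 = 3 L
dried chickpeas: 3 cup × 6 × 200 g/cup = 3600 g
red lentils: 500 g × 6 ÷ 28.35 g/oz ≈ 106 oz

vegetable oil: 720 mL; chicken stock: 3 L; dried chickpeas: 3600 g; red lentils: 106 oz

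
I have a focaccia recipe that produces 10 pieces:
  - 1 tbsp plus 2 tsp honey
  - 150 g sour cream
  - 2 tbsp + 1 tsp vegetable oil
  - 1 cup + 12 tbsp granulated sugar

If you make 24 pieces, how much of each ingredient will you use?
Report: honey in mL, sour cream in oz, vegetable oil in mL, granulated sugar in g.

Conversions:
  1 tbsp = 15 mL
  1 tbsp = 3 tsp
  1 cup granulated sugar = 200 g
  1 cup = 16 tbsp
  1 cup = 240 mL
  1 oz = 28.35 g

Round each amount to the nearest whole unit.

Scaling factor: 24/10 = 12/5 = 2.4.
honey: (1 tbsp + 2 tsp = 5/3 tbsp) × 12/5 × 15 mL/tbsp = 60 mL
sour cream: 150 g × 12/5 ÷ 28.35 g/oz ≈ 13 oz
vegetable oil: (2 tbsp + 1 tsp = 7/3 tbsp) × 12/5 × 15 mL/tbsp = 84 mL
granulated sugar: (1 cup + 12 tbsp = 1.75 cup) × 12/5 × 200 g/cup = 840 g

honey: 60 mL; sour cream: 13 oz; vegetable oil: 84 mL; granulated sugar: 840 g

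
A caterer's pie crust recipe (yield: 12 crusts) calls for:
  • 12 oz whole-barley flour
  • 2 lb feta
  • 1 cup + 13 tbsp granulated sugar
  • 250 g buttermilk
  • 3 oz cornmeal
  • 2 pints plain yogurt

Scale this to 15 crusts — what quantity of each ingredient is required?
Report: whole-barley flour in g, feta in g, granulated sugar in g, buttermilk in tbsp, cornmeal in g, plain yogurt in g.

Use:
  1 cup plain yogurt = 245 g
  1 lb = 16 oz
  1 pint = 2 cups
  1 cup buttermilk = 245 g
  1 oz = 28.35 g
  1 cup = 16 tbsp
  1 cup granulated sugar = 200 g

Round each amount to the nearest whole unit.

whole-barley flour: 425 g; feta: 1134 g; granulated sugar: 453 g; buttermilk: 20 tbsp; cornmeal: 106 g; plain yogurt: 1225 g

Scaling factor: 15/12 = 5/4 = 1.25.
whole-barley flour: 12 oz × 5/4 × 28.35 g/oz ≈ 425 g
feta: 2 lb × 5/4 × 16 oz/lb × 28.35 g/oz = 1134 g
granulated sugar: (1 cup + 13 tbsp = 1.8125 cup) × 5/4 × 200 g/cup ≈ 453 g
buttermilk: 250 g × 5/4 ÷ 245 g/cup × 16 tbsp/cup ≈ 20 tbsp
cornmeal: 3 oz × 5/4 × 28.35 g/oz ≈ 106 g
plain yogurt: 2 pint × 5/4 × 2 cup/pint × 245 g/cup = 1225 g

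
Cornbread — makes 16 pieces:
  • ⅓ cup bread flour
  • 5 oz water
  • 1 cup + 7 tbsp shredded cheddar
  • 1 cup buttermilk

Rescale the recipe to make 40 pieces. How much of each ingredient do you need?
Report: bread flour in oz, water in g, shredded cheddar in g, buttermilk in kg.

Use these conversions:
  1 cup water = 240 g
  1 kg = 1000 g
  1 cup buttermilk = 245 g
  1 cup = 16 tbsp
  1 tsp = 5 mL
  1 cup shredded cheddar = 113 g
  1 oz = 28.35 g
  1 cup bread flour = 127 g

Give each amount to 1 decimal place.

Scaling factor: 40/16 = 5/2 = 2.5.
bread flour: 1/3 cup × 5/2 × 127 g/cup ÷ 28.35 g/oz ≈ 3.7 oz
water: 5 oz × 5/2 × 28.35 g/oz ≈ 354.4 g
shredded cheddar: (1 cup + 7 tbsp = 1.4375 cup) × 5/2 × 113 g/cup ≈ 406.1 g
buttermilk: 1 cup × 5/2 × 245 g/cup ÷ 1000 g/kg ≈ 0.6 kg

bread flour: 3.7 oz; water: 354.4 g; shredded cheddar: 406.1 g; buttermilk: 0.6 kg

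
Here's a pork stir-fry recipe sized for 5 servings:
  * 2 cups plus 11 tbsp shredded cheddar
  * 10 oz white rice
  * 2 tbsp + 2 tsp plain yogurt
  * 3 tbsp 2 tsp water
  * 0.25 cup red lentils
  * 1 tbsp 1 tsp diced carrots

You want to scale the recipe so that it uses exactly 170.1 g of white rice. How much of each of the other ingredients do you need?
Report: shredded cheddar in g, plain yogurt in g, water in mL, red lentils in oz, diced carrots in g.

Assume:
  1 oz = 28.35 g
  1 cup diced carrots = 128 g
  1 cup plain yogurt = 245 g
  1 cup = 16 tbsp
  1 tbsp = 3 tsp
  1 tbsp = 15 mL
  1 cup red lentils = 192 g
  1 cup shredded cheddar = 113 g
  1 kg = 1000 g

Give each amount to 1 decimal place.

The original recipe has 283.5 g of white rice, so the scaling factor is 170.1 ÷ 283.5 = 3/5 = 0.6.
shredded cheddar: (2 cup + 11 tbsp = 2.6875 cup) × 3/5 × 113 g/cup ≈ 182.2 g
plain yogurt: (2 tbsp + 2 tsp = 8/3 tbsp) × 3/5 ÷ 16 tbsp/cup × 245 g/cup = 24.5 g
water: (3 tbsp + 2 tsp = 11/3 tbsp) × 3/5 × 15 mL/tbsp = 33.0 mL
red lentils: 0.25 cup × 3/5 × 192 g/cup ÷ 28.35 g/oz ≈ 1.0 oz
diced carrots: (1 tbsp + 1 tsp = 4/3 tbsp) × 3/5 ÷ 16 tbsp/cup × 128 g/cup = 6.4 g

shredded cheddar: 182.2 g; plain yogurt: 24.5 g; water: 33.0 mL; red lentils: 1.0 oz; diced carrots: 6.4 g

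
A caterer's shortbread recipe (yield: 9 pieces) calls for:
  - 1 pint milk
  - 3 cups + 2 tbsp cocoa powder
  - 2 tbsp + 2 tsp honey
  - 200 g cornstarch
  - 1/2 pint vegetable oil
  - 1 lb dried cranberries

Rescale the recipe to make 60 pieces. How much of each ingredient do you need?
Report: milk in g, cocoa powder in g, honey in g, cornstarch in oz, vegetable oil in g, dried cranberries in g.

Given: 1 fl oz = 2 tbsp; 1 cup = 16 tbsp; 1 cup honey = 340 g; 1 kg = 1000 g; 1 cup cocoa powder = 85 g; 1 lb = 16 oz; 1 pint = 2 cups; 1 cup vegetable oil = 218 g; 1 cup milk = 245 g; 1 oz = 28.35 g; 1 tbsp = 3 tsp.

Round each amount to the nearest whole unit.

Scaling factor: 60/9 = 20/3.
milk: 1 pint × 20/3 × 2 cup/pint × 245 g/cup ≈ 3267 g
cocoa powder: (3 cup + 2 tbsp = 3.125 cup) × 20/3 × 85 g/cup ≈ 1771 g
honey: (2 tbsp + 2 tsp = 8/3 tbsp) × 20/3 ÷ 16 tbsp/cup × 340 g/cup ≈ 378 g
cornstarch: 200 g × 20/3 ÷ 28.35 g/oz ≈ 47 oz
vegetable oil: 0.5 pint × 20/3 × 2 cup/pint × 218 g/cup ≈ 1453 g
dried cranberries: 1 lb × 20/3 × 16 oz/lb × 28.35 g/oz = 3024 g

milk: 3267 g; cocoa powder: 1771 g; honey: 378 g; cornstarch: 47 oz; vegetable oil: 1453 g; dried cranberries: 3024 g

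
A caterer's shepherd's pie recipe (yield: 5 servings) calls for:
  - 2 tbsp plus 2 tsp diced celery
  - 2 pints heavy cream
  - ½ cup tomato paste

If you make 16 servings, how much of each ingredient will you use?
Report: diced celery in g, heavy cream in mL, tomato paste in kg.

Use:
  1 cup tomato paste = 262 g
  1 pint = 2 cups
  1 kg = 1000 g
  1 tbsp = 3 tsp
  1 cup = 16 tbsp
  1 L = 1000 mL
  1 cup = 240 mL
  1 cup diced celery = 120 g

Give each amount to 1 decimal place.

diced celery: 64.0 g; heavy cream: 3072.0 mL; tomato paste: 0.4 kg

Scaling factor: 16/5 = 3.2.
diced celery: (2 tbsp + 2 tsp = 8/3 tbsp) × 16/5 ÷ 16 tbsp/cup × 120 g/cup = 64.0 g
heavy cream: 2 pint × 16/5 × 2 cup/pint × 240 mL/cup = 3072.0 mL
tomato paste: 0.5 cup × 16/5 × 262 g/cup ÷ 1000 g/kg ≈ 0.4 kg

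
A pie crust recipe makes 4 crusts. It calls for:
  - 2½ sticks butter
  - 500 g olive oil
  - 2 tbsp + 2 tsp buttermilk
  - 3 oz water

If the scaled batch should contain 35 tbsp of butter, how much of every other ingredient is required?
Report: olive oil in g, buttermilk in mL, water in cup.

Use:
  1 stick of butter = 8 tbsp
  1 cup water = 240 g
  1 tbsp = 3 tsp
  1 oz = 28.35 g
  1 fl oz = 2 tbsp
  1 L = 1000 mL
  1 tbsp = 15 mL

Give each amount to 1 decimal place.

The original recipe has 20 tbsp of butter, so the scaling factor is 35 ÷ 20 = 7/4 = 1.75.
olive oil: 500 g × 7/4 = 875.0 g
buttermilk: (2 tbsp + 2 tsp = 8/3 tbsp) × 7/4 × 15 mL/tbsp = 70.0 mL
water: 3 oz × 7/4 × 28.35 g/oz ÷ 240 g/cup ≈ 0.6 cup

olive oil: 875.0 g; buttermilk: 70.0 mL; water: 0.6 cup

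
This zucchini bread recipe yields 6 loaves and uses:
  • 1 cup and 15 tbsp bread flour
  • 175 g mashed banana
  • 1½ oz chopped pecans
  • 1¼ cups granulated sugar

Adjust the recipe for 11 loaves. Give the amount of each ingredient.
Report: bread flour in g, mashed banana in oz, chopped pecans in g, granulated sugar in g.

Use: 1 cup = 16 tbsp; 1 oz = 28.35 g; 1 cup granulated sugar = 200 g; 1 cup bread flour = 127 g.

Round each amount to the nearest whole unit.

bread flour: 451 g; mashed banana: 11 oz; chopped pecans: 78 g; granulated sugar: 458 g

Scaling factor: 11/6.
bread flour: (1 cup + 15 tbsp = 1.9375 cup) × 11/6 × 127 g/cup ≈ 451 g
mashed banana: 175 g × 11/6 ÷ 28.35 g/oz ≈ 11 oz
chopped pecans: 1.5 oz × 11/6 × 28.35 g/oz ≈ 78 g
granulated sugar: 1.25 cup × 11/6 × 200 g/cup ≈ 458 g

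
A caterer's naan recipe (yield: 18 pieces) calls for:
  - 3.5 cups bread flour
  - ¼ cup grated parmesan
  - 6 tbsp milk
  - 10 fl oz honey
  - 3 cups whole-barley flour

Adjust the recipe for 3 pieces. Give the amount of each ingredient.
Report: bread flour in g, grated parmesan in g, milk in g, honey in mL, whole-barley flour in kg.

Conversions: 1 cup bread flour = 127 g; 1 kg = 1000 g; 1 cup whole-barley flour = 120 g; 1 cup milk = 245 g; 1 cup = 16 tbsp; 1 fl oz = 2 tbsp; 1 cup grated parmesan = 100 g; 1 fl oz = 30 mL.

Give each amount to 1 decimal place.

bread flour: 74.1 g; grated parmesan: 4.2 g; milk: 15.3 g; honey: 50.0 mL; whole-barley flour: 0.1 kg

Scaling factor: 3/18 = 1/6.
bread flour: 3.5 cup × 1/6 × 127 g/cup ≈ 74.1 g
grated parmesan: 0.25 cup × 1/6 × 100 g/cup ≈ 4.2 g
milk: 6 tbsp × 1/6 ÷ 16 tbsp/cup × 245 g/cup ≈ 15.3 g
honey: 10 fl oz × 1/6 × 30 mL/fl oz = 50.0 mL
whole-barley flour: 3 cup × 1/6 × 120 g/cup ÷ 1000 g/kg ≈ 0.1 kg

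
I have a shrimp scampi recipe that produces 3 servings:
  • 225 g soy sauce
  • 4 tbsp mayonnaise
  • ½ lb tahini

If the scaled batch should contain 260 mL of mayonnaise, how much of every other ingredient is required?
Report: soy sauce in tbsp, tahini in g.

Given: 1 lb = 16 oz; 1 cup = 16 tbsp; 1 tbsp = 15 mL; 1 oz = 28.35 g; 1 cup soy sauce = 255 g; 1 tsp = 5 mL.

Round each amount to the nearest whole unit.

The original recipe has 60 mL of mayonnaise, so the scaling factor is 260 ÷ 60 = 13/3.
soy sauce: 225 g × 13/3 ÷ 255 g/cup × 16 tbsp/cup ≈ 61 tbsp
tahini: 0.5 lb × 13/3 × 16 oz/lb × 28.35 g/oz ≈ 983 g

soy sauce: 61 tbsp; tahini: 983 g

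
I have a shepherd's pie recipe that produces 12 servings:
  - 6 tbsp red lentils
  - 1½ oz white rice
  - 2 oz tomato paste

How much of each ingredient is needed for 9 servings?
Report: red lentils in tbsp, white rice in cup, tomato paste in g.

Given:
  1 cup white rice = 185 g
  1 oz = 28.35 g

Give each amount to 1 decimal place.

Scaling factor: 9/12 = 3/4 = 0.75.
red lentils: 6 tbsp × 3/4 = 4.5 tbsp
white rice: 1.5 oz × 3/4 × 28.35 g/oz ÷ 185 g/cup ≈ 0.2 cup
tomato paste: 2 oz × 3/4 × 28.35 g/oz ≈ 42.5 g

red lentils: 4.5 tbsp; white rice: 0.2 cup; tomato paste: 42.5 g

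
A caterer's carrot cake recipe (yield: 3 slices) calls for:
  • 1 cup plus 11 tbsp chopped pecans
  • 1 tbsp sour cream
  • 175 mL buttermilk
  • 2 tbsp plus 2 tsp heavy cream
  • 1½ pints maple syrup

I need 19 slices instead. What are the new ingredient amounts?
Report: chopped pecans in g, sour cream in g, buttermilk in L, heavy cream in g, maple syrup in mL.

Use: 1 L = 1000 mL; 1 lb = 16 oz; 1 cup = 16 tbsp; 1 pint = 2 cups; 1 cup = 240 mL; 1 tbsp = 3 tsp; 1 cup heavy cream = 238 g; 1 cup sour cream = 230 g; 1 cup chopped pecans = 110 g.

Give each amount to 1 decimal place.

chopped pecans: 1175.6 g; sour cream: 91.0 g; buttermilk: 1.1 L; heavy cream: 251.2 g; maple syrup: 4560.0 mL

Scaling factor: 19/3.
chopped pecans: (1 cup + 11 tbsp = 1.6875 cup) × 19/3 × 110 g/cup ≈ 1175.6 g
sour cream: 1 tbsp × 19/3 ÷ 16 tbsp/cup × 230 g/cup ≈ 91.0 g
buttermilk: 175 mL × 19/3 ÷ 1000 mL/L ≈ 1.1 L
heavy cream: (2 tbsp + 2 tsp = 8/3 tbsp) × 19/3 ÷ 16 tbsp/cup × 238 g/cup ≈ 251.2 g
maple syrup: 1.5 pint × 19/3 × 2 cup/pint × 240 mL/cup = 4560.0 mL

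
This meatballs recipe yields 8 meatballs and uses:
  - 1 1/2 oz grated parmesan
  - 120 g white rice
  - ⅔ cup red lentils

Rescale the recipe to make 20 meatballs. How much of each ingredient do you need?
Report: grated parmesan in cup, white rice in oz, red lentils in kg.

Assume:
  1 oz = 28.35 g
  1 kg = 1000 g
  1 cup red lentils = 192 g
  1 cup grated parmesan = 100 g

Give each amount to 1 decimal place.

Scaling factor: 20/8 = 5/2 = 2.5.
grated parmesan: 1.5 oz × 5/2 × 28.35 g/oz ÷ 100 g/cup ≈ 1.1 cup
white rice: 120 g × 5/2 ÷ 28.35 g/oz ≈ 10.6 oz
red lentils: 2/3 cup × 5/2 × 192 g/cup ÷ 1000 g/kg ≈ 0.3 kg

grated parmesan: 1.1 cup; white rice: 10.6 oz; red lentils: 0.3 kg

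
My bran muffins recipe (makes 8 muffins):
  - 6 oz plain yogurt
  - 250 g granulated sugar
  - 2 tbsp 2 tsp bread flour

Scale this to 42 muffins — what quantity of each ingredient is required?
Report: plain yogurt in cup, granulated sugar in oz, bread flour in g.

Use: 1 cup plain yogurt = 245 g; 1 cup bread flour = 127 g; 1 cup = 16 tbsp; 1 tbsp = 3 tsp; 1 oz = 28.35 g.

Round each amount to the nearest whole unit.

Scaling factor: 42/8 = 21/4 = 5.25.
plain yogurt: 6 oz × 21/4 × 28.35 g/oz ÷ 245 g/cup ≈ 4 cup
granulated sugar: 250 g × 21/4 ÷ 28.35 g/oz ≈ 46 oz
bread flour: (2 tbsp + 2 tsp = 8/3 tbsp) × 21/4 ÷ 16 tbsp/cup × 127 g/cup ≈ 111 g

plain yogurt: 4 cup; granulated sugar: 46 oz; bread flour: 111 g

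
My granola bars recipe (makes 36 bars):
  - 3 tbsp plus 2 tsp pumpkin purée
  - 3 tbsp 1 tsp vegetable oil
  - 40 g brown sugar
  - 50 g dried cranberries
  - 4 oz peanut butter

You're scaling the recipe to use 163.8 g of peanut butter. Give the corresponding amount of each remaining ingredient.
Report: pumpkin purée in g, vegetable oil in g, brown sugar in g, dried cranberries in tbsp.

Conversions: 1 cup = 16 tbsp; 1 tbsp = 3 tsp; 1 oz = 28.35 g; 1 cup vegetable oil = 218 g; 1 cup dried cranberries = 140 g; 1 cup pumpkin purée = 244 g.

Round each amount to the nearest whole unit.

pumpkin purée: 81 g; vegetable oil: 66 g; brown sugar: 58 g; dried cranberries: 8 tbsp

The original recipe has 113.4 g of peanut butter, so the scaling factor is 163.8 ÷ 113.4 = 13/9.
pumpkin purée: (3 tbsp + 2 tsp = 11/3 tbsp) × 13/9 ÷ 16 tbsp/cup × 244 g/cup ≈ 81 g
vegetable oil: (3 tbsp + 1 tsp = 10/3 tbsp) × 13/9 ÷ 16 tbsp/cup × 218 g/cup ≈ 66 g
brown sugar: 40 g × 13/9 ≈ 58 g
dried cranberries: 50 g × 13/9 ÷ 140 g/cup × 16 tbsp/cup ≈ 8 tbsp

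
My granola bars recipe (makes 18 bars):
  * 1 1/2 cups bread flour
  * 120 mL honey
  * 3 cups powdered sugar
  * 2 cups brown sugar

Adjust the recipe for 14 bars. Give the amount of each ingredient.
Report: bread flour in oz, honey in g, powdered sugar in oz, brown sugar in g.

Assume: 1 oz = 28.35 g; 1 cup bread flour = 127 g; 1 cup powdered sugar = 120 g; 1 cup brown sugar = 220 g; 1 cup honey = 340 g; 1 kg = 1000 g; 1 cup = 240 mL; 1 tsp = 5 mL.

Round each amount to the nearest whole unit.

bread flour: 5 oz; honey: 132 g; powdered sugar: 10 oz; brown sugar: 342 g

Scaling factor: 14/18 = 7/9.
bread flour: 1.5 cup × 7/9 × 127 g/cup ÷ 28.35 g/oz ≈ 5 oz
honey: 120 mL × 7/9 ÷ 240 mL/cup × 340 g/cup ≈ 132 g
powdered sugar: 3 cup × 7/9 × 120 g/cup ÷ 28.35 g/oz ≈ 10 oz
brown sugar: 2 cup × 7/9 × 220 g/cup ≈ 342 g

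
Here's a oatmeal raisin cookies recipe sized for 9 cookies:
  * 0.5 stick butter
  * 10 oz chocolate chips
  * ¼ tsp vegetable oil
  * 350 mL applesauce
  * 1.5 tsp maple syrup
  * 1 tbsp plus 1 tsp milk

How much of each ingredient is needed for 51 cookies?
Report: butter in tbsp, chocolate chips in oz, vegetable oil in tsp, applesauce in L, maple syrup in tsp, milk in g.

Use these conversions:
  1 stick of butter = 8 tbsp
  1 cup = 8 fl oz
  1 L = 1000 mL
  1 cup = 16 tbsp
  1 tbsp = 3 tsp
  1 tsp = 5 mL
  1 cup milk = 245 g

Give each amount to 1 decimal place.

butter: 22.7 tbsp; chocolate chips: 56.7 oz; vegetable oil: 1.4 tsp; applesauce: 2.0 L; maple syrup: 8.5 tsp; milk: 115.7 g

Scaling factor: 51/9 = 17/3.
butter: 0.5 stick × 17/3 × 8 tbsp/stick ≈ 22.7 tbsp
chocolate chips: 10 oz × 17/3 ≈ 56.7 oz
vegetable oil: 0.25 tsp × 17/3 ≈ 1.4 tsp
applesauce: 350 mL × 17/3 ÷ 1000 mL/L ≈ 2.0 L
maple syrup: 1.5 tsp × 17/3 = 8.5 tsp
milk: (1 tbsp + 1 tsp = 4/3 tbsp) × 17/3 ÷ 16 tbsp/cup × 245 g/cup ≈ 115.7 g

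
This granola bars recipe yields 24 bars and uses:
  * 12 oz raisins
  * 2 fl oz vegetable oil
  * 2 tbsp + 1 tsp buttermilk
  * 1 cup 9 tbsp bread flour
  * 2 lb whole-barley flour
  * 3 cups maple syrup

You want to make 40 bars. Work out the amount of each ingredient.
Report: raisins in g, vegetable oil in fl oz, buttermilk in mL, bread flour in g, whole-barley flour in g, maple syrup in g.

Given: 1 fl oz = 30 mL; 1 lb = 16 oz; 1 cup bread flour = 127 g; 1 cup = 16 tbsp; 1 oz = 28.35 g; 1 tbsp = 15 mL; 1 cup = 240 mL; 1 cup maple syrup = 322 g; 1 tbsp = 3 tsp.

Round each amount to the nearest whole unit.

raisins: 567 g; vegetable oil: 3 fl oz; buttermilk: 58 mL; bread flour: 331 g; whole-barley flour: 1512 g; maple syrup: 1610 g

Scaling factor: 40/24 = 5/3.
raisins: 12 oz × 5/3 × 28.35 g/oz = 567 g
vegetable oil: 2 fl oz × 5/3 ≈ 3 fl oz
buttermilk: (2 tbsp + 1 tsp = 7/3 tbsp) × 5/3 × 15 mL/tbsp ≈ 58 mL
bread flour: (1 cup + 9 tbsp = 1.5625 cup) × 5/3 × 127 g/cup ≈ 331 g
whole-barley flour: 2 lb × 5/3 × 16 oz/lb × 28.35 g/oz = 1512 g
maple syrup: 3 cup × 5/3 × 322 g/cup = 1610 g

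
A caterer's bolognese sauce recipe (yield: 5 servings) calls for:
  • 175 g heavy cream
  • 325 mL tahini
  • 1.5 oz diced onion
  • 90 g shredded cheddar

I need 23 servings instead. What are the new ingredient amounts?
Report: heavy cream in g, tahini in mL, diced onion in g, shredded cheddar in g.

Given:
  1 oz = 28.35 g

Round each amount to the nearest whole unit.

heavy cream: 805 g; tahini: 1495 mL; diced onion: 196 g; shredded cheddar: 414 g

Scaling factor: 23/5 = 4.6.
heavy cream: 175 g × 23/5 = 805 g
tahini: 325 mL × 23/5 = 1495 mL
diced onion: 1.5 oz × 23/5 × 28.35 g/oz ≈ 196 g
shredded cheddar: 90 g × 23/5 = 414 g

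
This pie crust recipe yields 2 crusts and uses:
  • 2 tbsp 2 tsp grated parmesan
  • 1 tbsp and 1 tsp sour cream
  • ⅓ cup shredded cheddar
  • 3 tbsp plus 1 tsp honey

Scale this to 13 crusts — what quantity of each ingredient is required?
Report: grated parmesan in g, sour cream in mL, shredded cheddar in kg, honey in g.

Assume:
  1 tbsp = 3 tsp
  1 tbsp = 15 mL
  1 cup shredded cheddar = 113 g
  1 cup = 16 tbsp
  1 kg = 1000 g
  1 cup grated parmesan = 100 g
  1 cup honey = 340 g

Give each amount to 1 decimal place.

Scaling factor: 13/2 = 6.5.
grated parmesan: (2 tbsp + 2 tsp = 8/3 tbsp) × 13/2 ÷ 16 tbsp/cup × 100 g/cup ≈ 108.3 g
sour cream: (1 tbsp + 1 tsp = 4/3 tbsp) × 13/2 × 15 mL/tbsp = 130.0 mL
shredded cheddar: 1/3 cup × 13/2 × 113 g/cup ÷ 1000 g/kg ≈ 0.2 kg
honey: (3 tbsp + 1 tsp = 10/3 tbsp) × 13/2 ÷ 16 tbsp/cup × 340 g/cup ≈ 460.4 g

grated parmesan: 108.3 g; sour cream: 130.0 mL; shredded cheddar: 0.2 kg; honey: 460.4 g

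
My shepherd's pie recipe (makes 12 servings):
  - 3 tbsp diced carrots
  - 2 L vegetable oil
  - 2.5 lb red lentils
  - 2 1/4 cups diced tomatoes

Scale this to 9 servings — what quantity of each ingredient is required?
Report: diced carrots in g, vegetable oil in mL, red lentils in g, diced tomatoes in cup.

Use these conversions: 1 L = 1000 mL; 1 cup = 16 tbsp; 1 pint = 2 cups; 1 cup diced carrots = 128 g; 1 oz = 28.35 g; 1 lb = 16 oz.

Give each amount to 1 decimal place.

Scaling factor: 9/12 = 3/4 = 0.75.
diced carrots: 3 tbsp × 3/4 ÷ 16 tbsp/cup × 128 g/cup = 18.0 g
vegetable oil: 2 L × 3/4 × 1000 mL/L = 1500.0 mL
red lentils: 2.5 lb × 3/4 × 16 oz/lb × 28.35 g/oz = 850.5 g
diced tomatoes: 2.25 cup × 3/4 ≈ 1.7 cup

diced carrots: 18.0 g; vegetable oil: 1500.0 mL; red lentils: 850.5 g; diced tomatoes: 1.7 cup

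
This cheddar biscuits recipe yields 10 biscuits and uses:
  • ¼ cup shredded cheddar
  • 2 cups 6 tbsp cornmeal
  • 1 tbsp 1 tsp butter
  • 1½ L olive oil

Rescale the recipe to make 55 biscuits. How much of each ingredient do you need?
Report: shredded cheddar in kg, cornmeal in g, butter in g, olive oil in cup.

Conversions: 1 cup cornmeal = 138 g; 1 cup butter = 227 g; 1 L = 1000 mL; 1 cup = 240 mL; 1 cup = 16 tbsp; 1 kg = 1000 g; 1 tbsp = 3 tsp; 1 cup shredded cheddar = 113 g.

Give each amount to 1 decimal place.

Scaling factor: 55/10 = 11/2 = 5.5.
shredded cheddar: 0.25 cup × 11/2 × 113 g/cup ÷ 1000 g/kg ≈ 0.2 kg
cornmeal: (2 cup + 6 tbsp = 2.375 cup) × 11/2 × 138 g/cup ≈ 1802.6 g
butter: (1 tbsp + 1 tsp = 4/3 tbsp) × 11/2 ÷ 16 tbsp/cup × 227 g/cup ≈ 104.0 g
olive oil: 1.5 L × 11/2 × 1000 mL/L ÷ 240 mL/cup ≈ 34.4 cup

shredded cheddar: 0.2 kg; cornmeal: 1802.6 g; butter: 104.0 g; olive oil: 34.4 cup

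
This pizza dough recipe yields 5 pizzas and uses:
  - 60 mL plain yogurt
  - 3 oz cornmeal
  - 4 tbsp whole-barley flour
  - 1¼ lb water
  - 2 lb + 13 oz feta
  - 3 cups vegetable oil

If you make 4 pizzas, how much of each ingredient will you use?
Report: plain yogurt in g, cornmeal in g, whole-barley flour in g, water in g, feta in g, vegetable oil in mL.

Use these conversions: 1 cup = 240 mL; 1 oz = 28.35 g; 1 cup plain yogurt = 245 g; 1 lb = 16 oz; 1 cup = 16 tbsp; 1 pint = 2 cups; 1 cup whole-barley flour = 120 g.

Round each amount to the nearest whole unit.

Scaling factor: 4/5 = 0.8.
plain yogurt: 60 mL × 4/5 ÷ 240 mL/cup × 245 g/cup = 49 g
cornmeal: 3 oz × 4/5 × 28.35 g/oz ≈ 68 g
whole-barley flour: 4 tbsp × 4/5 ÷ 16 tbsp/cup × 120 g/cup = 24 g
water: 1.25 lb × 4/5 × 16 oz/lb × 28.35 g/oz ≈ 454 g
feta: (2 lb + 13 oz = 2.8125 lb) × 4/5 × 16 oz/lb × 28.35 g/oz ≈ 1021 g
vegetable oil: 3 cup × 4/5 × 240 mL/cup = 576 mL

plain yogurt: 49 g; cornmeal: 68 g; whole-barley flour: 24 g; water: 454 g; feta: 1021 g; vegetable oil: 576 mL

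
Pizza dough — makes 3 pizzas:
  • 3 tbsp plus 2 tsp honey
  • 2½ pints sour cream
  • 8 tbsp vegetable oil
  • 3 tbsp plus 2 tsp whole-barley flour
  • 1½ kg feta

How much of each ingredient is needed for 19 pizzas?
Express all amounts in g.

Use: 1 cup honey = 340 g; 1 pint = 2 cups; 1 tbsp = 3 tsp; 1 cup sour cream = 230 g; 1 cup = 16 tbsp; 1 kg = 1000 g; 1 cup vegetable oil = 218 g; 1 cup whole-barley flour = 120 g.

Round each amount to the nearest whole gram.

Scaling factor: 19/3.
honey: (3 tbsp + 2 tsp = 11/3 tbsp) × 19/3 ÷ 16 tbsp/cup × 340 g/cup ≈ 493 g
sour cream: 2.5 pint × 19/3 × 2 cup/pint × 230 g/cup ≈ 7283 g
vegetable oil: 8 tbsp × 19/3 ÷ 16 tbsp/cup × 218 g/cup ≈ 690 g
whole-barley flour: (3 tbsp + 2 tsp = 11/3 tbsp) × 19/3 ÷ 16 tbsp/cup × 120 g/cup ≈ 174 g
feta: 1.5 kg × 19/3 × 1000 g/kg = 9500 g

honey: 493 g; sour cream: 7283 g; vegetable oil: 690 g; whole-barley flour: 174 g; feta: 9500 g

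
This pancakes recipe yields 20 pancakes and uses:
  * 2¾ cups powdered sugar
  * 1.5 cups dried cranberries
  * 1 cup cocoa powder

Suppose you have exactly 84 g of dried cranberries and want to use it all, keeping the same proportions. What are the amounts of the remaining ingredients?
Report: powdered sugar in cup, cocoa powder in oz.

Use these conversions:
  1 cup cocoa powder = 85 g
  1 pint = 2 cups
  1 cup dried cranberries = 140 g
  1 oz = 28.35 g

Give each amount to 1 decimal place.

powdered sugar: 1.1 cup; cocoa powder: 1.2 oz

The original recipe has 210 g of dried cranberries, so the scaling factor is 84 ÷ 210 = 2/5 = 0.4.
powdered sugar: 2.75 cup × 2/5 = 1.1 cup
cocoa powder: 1 cup × 2/5 × 85 g/cup ÷ 28.35 g/oz ≈ 1.2 oz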